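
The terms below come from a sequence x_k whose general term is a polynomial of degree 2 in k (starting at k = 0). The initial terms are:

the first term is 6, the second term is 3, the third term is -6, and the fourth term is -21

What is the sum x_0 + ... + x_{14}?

-2955

1st diffs: -3, -9, -15.
2nd diffs: -6, -6 (constant).
Newton forward-difference form: x_k = 6 + (-3)·C(k,1) + (-6)·C(k,2).
Continuing: …, -42, -69, -102, -141, …, x_{14} = -582.
Summing k = 0..14 (15 terms) gives -2955.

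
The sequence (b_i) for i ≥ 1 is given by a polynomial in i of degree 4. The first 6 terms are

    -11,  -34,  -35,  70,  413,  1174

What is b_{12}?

1st diffs: -23, -1, 105, 343, 761.
2nd diffs: 22, 106, 238, 418.
3rd diffs: 84, 132, 180.
4th diffs: 48, 48 (constant).
Newton forward-difference form: b_i = -11 + (-23)·C(i-1,1) + 22·C(i-1,2) + 84·C(i-1,3) + 48·C(i-1,4).
At i = 12: i-1 = 11, so b_{12} = -11 - 253 + 1210 + 13860 + 15840 = 30646.

30646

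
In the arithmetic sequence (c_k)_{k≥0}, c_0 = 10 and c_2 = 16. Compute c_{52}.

Common difference d = (16 - 10) / (2 - 0) = 3.
c_k = 10 + (k - 0)·3.
c_{52} = 10 + 52·3 = 166.

166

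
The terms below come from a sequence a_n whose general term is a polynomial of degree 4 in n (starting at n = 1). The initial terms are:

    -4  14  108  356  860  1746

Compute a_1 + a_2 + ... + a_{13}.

109746

1st diffs: 18, 94, 248, 504, 886.
2nd diffs: 76, 154, 256, 382.
3rd diffs: 78, 102, 126.
4th diffs: 24, 24 (constant).
Newton forward-difference form: a_n = -4 + 18·C(n-1,1) + 76·C(n-1,2) + 78·C(n-1,3) + 24·C(n-1,4).
Continuing: …, 3164, 5288, 8316, 12470, …, a_{13} = 34268.
Summing n = 1..13 (13 terms) gives 109746.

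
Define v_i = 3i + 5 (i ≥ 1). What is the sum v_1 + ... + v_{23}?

Over i = 1..23: Σi = 276.
Total = (3)·276 + (5)·23 = 943.

943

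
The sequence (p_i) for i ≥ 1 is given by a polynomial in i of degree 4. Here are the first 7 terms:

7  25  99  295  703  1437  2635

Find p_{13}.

1st diffs: 18, 74, 196, 408, 734, 1198.
2nd diffs: 56, 122, 212, 326, 464.
3rd diffs: 66, 90, 114, 138.
4th diffs: 24, 24, 24 (constant).
Newton forward-difference form: p_i = 7 + 18·C(i-1,1) + 56·C(i-1,2) + 66·C(i-1,3) + 24·C(i-1,4).
At i = 13: i-1 = 12, so p_{13} = 7 + 216 + 3696 + 14520 + 11880 = 30319.

30319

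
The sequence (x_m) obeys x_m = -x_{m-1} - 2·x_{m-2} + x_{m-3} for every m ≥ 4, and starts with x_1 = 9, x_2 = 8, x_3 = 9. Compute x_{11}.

-102

Step forward from the initial values:
x_4 = -16;  x_5 = 6;  x_6 = 35;  x_7 = -63;  x_8 = -1;  x_9 = 162;  x_{10} = -223;  x_{11} = -102.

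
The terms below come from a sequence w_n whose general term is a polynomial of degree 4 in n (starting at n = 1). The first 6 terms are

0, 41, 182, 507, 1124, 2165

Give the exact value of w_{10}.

1st diffs: 41, 141, 325, 617, 1041.
2nd diffs: 100, 184, 292, 424.
3rd diffs: 84, 108, 132.
4th diffs: 24, 24 (constant).
Newton forward-difference form: w_n = 41·C(n-1,1) + 100·C(n-1,2) + 84·C(n-1,3) + 24·C(n-1,4).
At n = 10: n-1 = 9, so w_{10} = 369 + 3600 + 7056 + 3024 = 14049.

14049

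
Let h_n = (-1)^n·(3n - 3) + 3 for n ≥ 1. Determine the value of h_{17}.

(-1)^17 = -1; 3n - 3 at n=17 is 48; so h_{17} = -45.

-45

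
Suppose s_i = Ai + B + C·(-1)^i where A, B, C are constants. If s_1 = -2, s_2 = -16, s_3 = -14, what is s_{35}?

The three given values yield: A + B - C = -2; 2A + B + C = -16; 3A + B - C = -14.
Subtracting the first from the second: A + 2C = -14.
Subtracting the second from the third: A - 2C = 2.
Solving: C = -4, A = -6, then B = 0.
Hence s_{35} = -6·35 + 0 + (-4)·(-1) = -206.

-206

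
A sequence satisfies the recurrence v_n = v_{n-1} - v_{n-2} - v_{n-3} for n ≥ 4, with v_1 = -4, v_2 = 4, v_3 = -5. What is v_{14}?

Iterate the recurrence:
v_4 = -5; v_5 = -4; v_6 = 6; …; v_{11} = -41; v_{12} = 3; v_{13} = 80; v_{14} = 118.

118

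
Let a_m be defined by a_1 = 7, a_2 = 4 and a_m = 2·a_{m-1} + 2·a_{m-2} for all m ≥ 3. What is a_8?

2992

Step forward from the initial values:
a_3 = 22, a_4 = 52, a_5 = 148, a_6 = 400, a_7 = 1096, a_8 = 2992.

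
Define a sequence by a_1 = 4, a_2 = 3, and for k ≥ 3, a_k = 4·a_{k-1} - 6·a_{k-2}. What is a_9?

5568

a_3 = -12, a_4 = -66, a_5 = -192, a_6 = -372, a_7 = -336, a_8 = 888, a_9 = 5568.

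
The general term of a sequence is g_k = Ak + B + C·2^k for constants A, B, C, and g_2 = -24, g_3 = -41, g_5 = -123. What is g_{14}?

The three given values yield: 2A + B + 4C = -24; 3A + B + 8C = -41; 5A + B + 32C = -123.
Subtracting the first from the second: A + 4C = -17.
Subtracting the second from the third: 2A + 24C = -82.
Solving: C = -3, A = -5, then B = -2.
Hence g_{14} = -5·14 + (-2) + (-3)·16384 = -49224.

-49224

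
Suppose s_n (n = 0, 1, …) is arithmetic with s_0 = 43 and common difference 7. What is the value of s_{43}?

s_n = 43 + (n - 0)·7.
s_{43} = 43 + 43·7 = 344.

344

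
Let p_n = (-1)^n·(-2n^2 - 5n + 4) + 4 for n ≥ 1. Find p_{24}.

(-1)^24 = 1; -2n^2 - 5n + 4 at n=24 is -1268; so p_{24} = -1264.

-1264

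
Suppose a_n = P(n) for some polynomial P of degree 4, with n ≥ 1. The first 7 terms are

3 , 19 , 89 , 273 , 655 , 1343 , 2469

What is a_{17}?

1st diffs: 16, 70, 184, 382, 688, 1126.
2nd diffs: 54, 114, 198, 306, 438.
3rd diffs: 60, 84, 108, 132.
4th diffs: 24, 24, 24 (constant).
Newton forward-difference form: a_n = 3 + 16·C(n-1,1) + 54·C(n-1,2) + 60·C(n-1,3) + 24·C(n-1,4).
At n = 17: n-1 = 16, so a_{17} = 3 + 256 + 6480 + 33600 + 43680 = 84019.

84019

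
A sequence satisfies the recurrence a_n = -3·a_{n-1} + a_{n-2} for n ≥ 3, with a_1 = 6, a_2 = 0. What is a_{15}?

a_3 = 6;  a_4 = -18;  a_5 = 60;  …;  a_{12} = -257022;  a_{13} = 848886;  a_{14} = -2803680;  a_{15} = 9259926.

9259926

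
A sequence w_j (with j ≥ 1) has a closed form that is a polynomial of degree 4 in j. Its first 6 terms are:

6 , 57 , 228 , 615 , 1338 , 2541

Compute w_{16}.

89811

1st diffs: 51, 171, 387, 723, 1203.
2nd diffs: 120, 216, 336, 480.
3rd diffs: 96, 120, 144.
4th diffs: 24, 24 (constant).
Newton forward-difference form: w_j = 6 + 51·C(j-1,1) + 120·C(j-1,2) + 96·C(j-1,3) + 24·C(j-1,4).
At j = 16: j-1 = 15, so w_{16} = 6 + 765 + 12600 + 43680 + 32760 = 89811.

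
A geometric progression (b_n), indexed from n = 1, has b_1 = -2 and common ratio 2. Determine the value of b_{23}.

-8388608

b_n = (-2)·2^(n-1).
b_{23} = (-2)·2^22 = -8388608.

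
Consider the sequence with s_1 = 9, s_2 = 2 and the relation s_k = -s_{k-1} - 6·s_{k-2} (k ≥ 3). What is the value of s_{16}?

2213684

Step forward from the initial values:
s_3 = -56  s_4 = 44  s_5 = 292  …  s_{13} = -248876  s_{14} = -741388  s_{15} = 2234644  s_{16} = 2213684.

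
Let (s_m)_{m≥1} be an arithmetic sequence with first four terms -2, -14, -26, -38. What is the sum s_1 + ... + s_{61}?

Common difference d = -12.
s_m = -2 + (m - 1)·(-12).
s_{61} = -722; S = 61·(-2 + (-722))/2 = -22082.

-22082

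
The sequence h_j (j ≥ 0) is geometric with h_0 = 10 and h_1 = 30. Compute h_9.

Common ratio r = 3.
h_j = 10·3^(j-0).
h_9 = 10·3^9 = 196830.

196830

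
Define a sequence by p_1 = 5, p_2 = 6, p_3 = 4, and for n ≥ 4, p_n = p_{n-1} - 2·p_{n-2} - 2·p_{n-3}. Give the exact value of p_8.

Applying the relation repeatedly:
p_4 = -18;  p_5 = -38;  p_6 = -10;  p_7 = 102;  p_8 = 198.

198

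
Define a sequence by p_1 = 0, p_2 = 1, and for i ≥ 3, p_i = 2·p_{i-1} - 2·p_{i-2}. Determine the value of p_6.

-4

p_3 = 2  p_4 = 2  p_5 = 0  p_6 = -4.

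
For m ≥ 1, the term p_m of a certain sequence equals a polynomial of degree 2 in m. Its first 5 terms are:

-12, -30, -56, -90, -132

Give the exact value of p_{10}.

-462

1st diffs: -18, -26, -34, -42.
2nd diffs: -8, -8, -8 (constant).
Newton forward-difference form: p_m = -12 + (-18)·C(m-1,1) + (-8)·C(m-1,2).
At m = 10: m-1 = 9, so p_{10} = -12 - 162 - 288 = -462.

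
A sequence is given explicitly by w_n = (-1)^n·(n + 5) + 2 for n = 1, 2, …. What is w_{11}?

-14

(-1)^11 = -1; n + 5 at n=11 is 16; so w_{11} = -14.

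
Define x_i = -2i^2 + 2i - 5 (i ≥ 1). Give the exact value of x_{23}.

x_{23} = -2·23^2 + 2·23 - 5 = -1017.

-1017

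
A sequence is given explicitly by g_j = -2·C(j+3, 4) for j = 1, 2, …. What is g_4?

C(7, 4) = 35, so g_4 = -70.

-70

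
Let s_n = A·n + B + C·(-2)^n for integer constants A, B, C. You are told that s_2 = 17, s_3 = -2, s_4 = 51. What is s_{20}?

2097251

Plug in n = 2, 3, 4: 2A + B + 4C = 17; 3A + B - 8C = -2; 4A + B + 16C = 51.
Subtracting the first from the second: A - 12C = -19.
Subtracting the second from the third: A + 24C = 53.
Solving: C = 2, A = 5, then B = -1.
Therefore s_{20} = 100 + (-1) + 2·1048576 = 2097251.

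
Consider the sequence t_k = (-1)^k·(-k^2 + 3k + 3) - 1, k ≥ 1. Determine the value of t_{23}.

(-1)^23 = -1; -k^2 + 3k + 3 at k=23 is -457; so t_{23} = 456.

456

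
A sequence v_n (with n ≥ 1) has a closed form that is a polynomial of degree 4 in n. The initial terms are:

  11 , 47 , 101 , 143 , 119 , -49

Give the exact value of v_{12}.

1st diffs: 36, 54, 42, -24, -168.
2nd diffs: 18, -12, -66, -144.
3rd diffs: -30, -54, -78.
4th diffs: -24, -24 (constant).
Newton forward-difference form: v_n = 11 + 36·C(n-1,1) + 18·C(n-1,2) + (-30)·C(n-1,3) + (-24)·C(n-1,4).
At n = 12: n-1 = 11, so v_{12} = 11 + 396 + 990 - 4950 - 7920 = -11473.

-11473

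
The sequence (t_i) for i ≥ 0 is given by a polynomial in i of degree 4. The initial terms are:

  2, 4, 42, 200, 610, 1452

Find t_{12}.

44642

1st diffs: 2, 38, 158, 410, 842.
2nd diffs: 36, 120, 252, 432.
3rd diffs: 84, 132, 180.
4th diffs: 48, 48 (constant).
Newton forward-difference form: t_i = 2 + 2·C(i,1) + 36·C(i,2) + 84·C(i,3) + 48·C(i,4).
At i = 12: i = 12, so t_{12} = 2 + 24 + 2376 + 18480 + 23760 = 44642.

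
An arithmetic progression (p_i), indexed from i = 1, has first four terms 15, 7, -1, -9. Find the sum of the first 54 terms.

-10638

Common difference d = -8.
p_i = 15 + (i - 1)·(-8).
p_{54} = -409; S = 54·(15 + (-409))/2 = -10638.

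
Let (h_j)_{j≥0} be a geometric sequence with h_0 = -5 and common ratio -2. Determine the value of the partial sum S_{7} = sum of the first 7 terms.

-215

h_j = (-5)·(-2)^(j-0).
S = (-5)·((-2)^7 - 1)/(-2 - 1) = (-5)·(-128 - 1)/(-3) = -215.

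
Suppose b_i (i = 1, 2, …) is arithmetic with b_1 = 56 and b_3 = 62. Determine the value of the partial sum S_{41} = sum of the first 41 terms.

4756

Common difference d = (62 - 56) / (3 - 1) = 3.
b_i = 56 + (i - 1)·3.
b_{41} = 176; S = 41·(56 + 176)/2 = 4756.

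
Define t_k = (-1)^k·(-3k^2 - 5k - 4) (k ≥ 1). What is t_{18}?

(-1)^18 = 1; -3k^2 - 5k - 4 at k=18 is -1066; so t_{18} = -1066.

-1066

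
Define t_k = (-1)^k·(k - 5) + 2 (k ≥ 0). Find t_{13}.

-6

(-1)^13 = -1; k - 5 at k=13 is 8; so t_{13} = -6.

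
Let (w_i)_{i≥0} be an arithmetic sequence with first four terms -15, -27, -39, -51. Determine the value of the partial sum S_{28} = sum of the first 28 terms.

Common difference d = -12.
w_i = -15 + (i - 0)·(-12).
w_{27} = -339; S = 28·(-15 + (-339))/2 = -4956.

-4956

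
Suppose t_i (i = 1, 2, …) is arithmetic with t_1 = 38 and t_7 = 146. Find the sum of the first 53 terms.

Common difference d = (146 - 38) / (7 - 1) = 18.
t_i = 38 + (i - 1)·18.
t_{53} = 974; S = 53·(38 + 974)/2 = 26818.

26818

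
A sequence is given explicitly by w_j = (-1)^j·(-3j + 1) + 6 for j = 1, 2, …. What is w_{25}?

80

(-1)^25 = -1; -3j + 1 at j=25 is -74; so w_{25} = 80.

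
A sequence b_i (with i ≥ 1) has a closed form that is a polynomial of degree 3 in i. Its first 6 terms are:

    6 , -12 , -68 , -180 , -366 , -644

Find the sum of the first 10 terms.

-9090

1st diffs: -18, -56, -112, -186, -278.
2nd diffs: -38, -56, -74, -92.
3rd diffs: -18, -18, -18 (constant).
Newton forward-difference form: b_i = 6 + (-18)·C(i-1,1) + (-38)·C(i-1,2) + (-18)·C(i-1,3).
Continuing: -1032, -1548, -2210, -3036.
Summing i = 1..10 (10 terms) gives -9090.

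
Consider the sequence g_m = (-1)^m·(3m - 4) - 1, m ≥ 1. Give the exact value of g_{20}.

(-1)^20 = 1; 3m - 4 at m=20 is 56; so g_{20} = 55.

55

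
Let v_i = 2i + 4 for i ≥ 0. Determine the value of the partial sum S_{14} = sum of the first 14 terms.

238

Over i = 0..13: Σi = 91.
Total = (2)·91 + (4)·14 = 238.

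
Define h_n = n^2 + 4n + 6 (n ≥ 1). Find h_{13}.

h_{13} = 1·13^2 + 4·13 + 6 = 227.

227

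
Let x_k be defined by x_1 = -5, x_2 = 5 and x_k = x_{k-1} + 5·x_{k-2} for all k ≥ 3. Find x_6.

-70

Compute successive terms:
x_3 = -20, x_4 = 5, x_5 = -95, x_6 = -70.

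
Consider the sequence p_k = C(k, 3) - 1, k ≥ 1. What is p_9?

83

C(9, 3) = 84, so p_9 = 83.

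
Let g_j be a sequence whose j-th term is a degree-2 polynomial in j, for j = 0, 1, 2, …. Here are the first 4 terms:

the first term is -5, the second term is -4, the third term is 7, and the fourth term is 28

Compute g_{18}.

1st diffs: 1, 11, 21.
2nd diffs: 10, 10 (constant).
So g_j = 5j^2 - 4j - 5.
Evaluating at j = 18 gives g_{18} = 1543.

1543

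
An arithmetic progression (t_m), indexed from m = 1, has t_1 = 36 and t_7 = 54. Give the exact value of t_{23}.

102

Common difference d = (54 - 36) / (7 - 1) = 3.
t_m = 36 + (m - 1)·3.
t_{23} = 36 + 22·3 = 102.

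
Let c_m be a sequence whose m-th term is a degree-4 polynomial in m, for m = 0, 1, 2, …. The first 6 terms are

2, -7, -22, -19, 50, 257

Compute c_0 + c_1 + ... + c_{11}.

28998

1st diffs: -9, -15, 3, 69, 207.
2nd diffs: -6, 18, 66, 138.
3rd diffs: 24, 48, 72.
4th diffs: 24, 24 (constant).
Newton forward-difference form: c_m = 2 + (-9)·C(m,1) + (-6)·C(m,2) + 24·C(m,3) + 24·C(m,4).
Continuing: …, 698, 1493, 2786, 4745, …, c_{11} = 11453.
Summing m = 0..11 (12 terms) gives 28998.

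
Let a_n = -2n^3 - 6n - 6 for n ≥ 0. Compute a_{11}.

a_{11} = -2·11^3 - 6·11 - 6 = -2734.

-2734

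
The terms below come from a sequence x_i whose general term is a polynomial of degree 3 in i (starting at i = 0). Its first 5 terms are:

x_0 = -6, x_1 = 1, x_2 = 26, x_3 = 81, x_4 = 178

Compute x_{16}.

1st diffs: 7, 25, 55, 97.
2nd diffs: 18, 30, 42.
3rd diffs: 12, 12 (constant).
So x_i = 2i^3 + 3i^2 + 2i - 6.
Evaluating at i = 16 gives x_{16} = 8986.

8986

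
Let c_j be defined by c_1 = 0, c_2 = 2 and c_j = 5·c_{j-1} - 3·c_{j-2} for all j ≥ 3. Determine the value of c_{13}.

Step forward from the initial values:
c_3 = 10; c_4 = 44; c_5 = 190; …; c_{10} = 280412; c_{11} = 1206550; c_{12} = 5191514; c_{13} = 22337920.

22337920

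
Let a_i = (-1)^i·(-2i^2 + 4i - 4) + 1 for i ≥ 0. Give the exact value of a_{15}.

(-1)^15 = -1; -2i^2 + 4i - 4 at i=15 is -394; so a_{15} = 395.

395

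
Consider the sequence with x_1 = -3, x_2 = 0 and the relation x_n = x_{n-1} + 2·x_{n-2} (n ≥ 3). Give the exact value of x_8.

-126

Step forward from the initial values:
x_3 = -6; x_4 = -6; x_5 = -18; x_6 = -30; x_7 = -66; x_8 = -126.
(Characteristic roots are 2 and -1.)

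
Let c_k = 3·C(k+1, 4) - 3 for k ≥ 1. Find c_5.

C(6, 4) = 15, so c_5 = 42.

42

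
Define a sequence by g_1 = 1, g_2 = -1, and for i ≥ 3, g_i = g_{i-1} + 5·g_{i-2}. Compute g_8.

Iterate the recurrence:
g_3 = 4, g_4 = -1, g_5 = 19, g_6 = 14, g_7 = 109, g_8 = 179.

179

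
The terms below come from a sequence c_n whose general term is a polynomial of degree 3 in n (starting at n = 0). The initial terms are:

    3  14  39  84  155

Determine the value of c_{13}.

2954

1st diffs: 11, 25, 45, 71.
2nd diffs: 14, 20, 26.
3rd diffs: 6, 6 (constant).
So c_n = n^3 + 4n^2 + 6n + 3.
Evaluating at n = 13 gives c_{13} = 2954.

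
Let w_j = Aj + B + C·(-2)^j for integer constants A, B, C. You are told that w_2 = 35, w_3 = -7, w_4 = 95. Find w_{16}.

At j = 2, 3, 4: 2A + B + 4C = 35; 3A + B - 8C = -7; 4A + B + 16C = 95.
Subtracting the first from the second: A - 12C = -42.
Subtracting the second from the third: A + 24C = 102.
Solving: C = 4, A = 6, then B = 7.
Therefore w_{16} = 96 + 7 + 4·65536 = 262247.

262247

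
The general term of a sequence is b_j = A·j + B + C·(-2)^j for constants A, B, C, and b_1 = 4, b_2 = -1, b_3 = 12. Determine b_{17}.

131090

At j = 1, 2, 3: A + B - 2C = 4; 2A + B + 4C = -1; 3A + B - 8C = 12.
Subtracting the first from the second: A + 6C = -5.
Subtracting the second from the third: A - 12C = 13.
Solving: C = -1, A = 1, then B = 1.
So b_j = 1·j + 1 + (-1)·(-2)^j; at j=17 this is 131090.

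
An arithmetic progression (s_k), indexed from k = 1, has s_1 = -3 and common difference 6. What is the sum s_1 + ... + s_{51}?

7497

s_k = -3 + (k - 1)·6.
s_{51} = 297; S = 51·(-3 + 297)/2 = 7497.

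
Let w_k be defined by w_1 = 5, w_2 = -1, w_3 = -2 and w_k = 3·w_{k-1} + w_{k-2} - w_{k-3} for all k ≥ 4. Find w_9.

w_4 = -12; w_5 = -37; w_6 = -121; w_7 = -388; w_8 = -1248; w_9 = -4011.

-4011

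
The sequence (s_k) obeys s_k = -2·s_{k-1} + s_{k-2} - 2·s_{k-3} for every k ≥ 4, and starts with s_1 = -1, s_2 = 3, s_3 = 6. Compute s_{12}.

-16047

Applying the relation repeatedly:
s_4 = -7  s_5 = 14  s_6 = -47  s_7 = 122  s_8 = -319  s_9 = 854  s_{10} = -2271  s_{11} = 6034  s_{12} = -16047.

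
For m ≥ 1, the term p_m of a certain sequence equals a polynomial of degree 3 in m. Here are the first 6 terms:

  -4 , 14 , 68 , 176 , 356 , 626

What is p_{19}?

20516

1st diffs: 18, 54, 108, 180, 270.
2nd diffs: 36, 54, 72, 90.
3rd diffs: 18, 18, 18 (constant).
So p_m = 3m^3 - 3m - 4.
Evaluating at m = 19 gives p_{19} = 20516.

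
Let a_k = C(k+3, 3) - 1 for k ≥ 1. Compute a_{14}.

679

C(17, 3) = 680, so a_{14} = 679.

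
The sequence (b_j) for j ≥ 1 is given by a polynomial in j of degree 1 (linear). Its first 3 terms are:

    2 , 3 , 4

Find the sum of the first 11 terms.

1st diffs: 1, 1 (constant).
So b_j = j + 1.
Continuing: …, 5, 6, 7, 8, …, b_{11} = 12.
Summing j = 1..11 (11 terms) gives 77.

77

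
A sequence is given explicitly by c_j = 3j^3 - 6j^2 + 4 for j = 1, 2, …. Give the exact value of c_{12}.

c_{12} = 3·12^3 - 6·12^2 + 4 = 4324.

4324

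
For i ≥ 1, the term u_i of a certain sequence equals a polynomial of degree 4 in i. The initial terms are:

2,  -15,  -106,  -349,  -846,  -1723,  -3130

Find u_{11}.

1st diffs: -17, -91, -243, -497, -877, -1407.
2nd diffs: -74, -152, -254, -380, -530.
3rd diffs: -78, -102, -126, -150.
4th diffs: -24, -24, -24 (constant).
Newton forward-difference form: u_i = 2 + (-17)·C(i-1,1) + (-74)·C(i-1,2) + (-78)·C(i-1,3) + (-24)·C(i-1,4).
At i = 11: i-1 = 10, so u_{11} = 2 - 170 - 3330 - 9360 - 5040 = -17898.

-17898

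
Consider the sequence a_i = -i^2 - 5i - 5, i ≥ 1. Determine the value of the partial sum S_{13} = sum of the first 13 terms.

-1339

Over i = 1..13: Σi = 91, Σi² = 819.
Total = (-1)·819 + (-5)·91 + (-5)·13 = -1339.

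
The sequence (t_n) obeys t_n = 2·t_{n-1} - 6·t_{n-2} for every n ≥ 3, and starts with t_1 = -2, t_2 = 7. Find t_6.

-332

Iterate the recurrence:
t_3 = 26  t_4 = 10  t_5 = -136  t_6 = -332.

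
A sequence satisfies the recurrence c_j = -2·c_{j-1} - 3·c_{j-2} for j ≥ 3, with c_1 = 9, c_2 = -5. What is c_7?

Applying the relation repeatedly:
c_3 = -17; c_4 = 49; c_5 = -47; c_6 = -53; c_7 = 247.

247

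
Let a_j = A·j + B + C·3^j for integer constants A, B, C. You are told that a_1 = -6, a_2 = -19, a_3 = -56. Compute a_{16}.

Write the equations: A + B + 3C = -6; 2A + B + 9C = -19; 3A + B + 27C = -56.
Subtracting the first from the second: A + 6C = -13.
Subtracting the second from the third: A + 18C = -37.
Solving: C = -2, A = -1, then B = 1.
Therefore a_{16} = -16 + 1 + (-2)·43046721 = -86093457.

-86093457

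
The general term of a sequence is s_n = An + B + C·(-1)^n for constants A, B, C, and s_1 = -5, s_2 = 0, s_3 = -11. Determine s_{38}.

At n = 1, 2, 3: A + B - C = -5; 2A + B + C = 0; 3A + B - C = -11.
Subtracting the first from the second: A + 2C = 5.
Subtracting the second from the third: A - 2C = -11.
Solving: C = 4, A = -3, then B = 2.
So s_n = -3·n + 2 + 4·(-1)^n; at n=38 this is -108.

-108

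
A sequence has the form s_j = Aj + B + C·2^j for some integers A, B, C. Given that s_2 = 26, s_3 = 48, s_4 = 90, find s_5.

The three given values yield: 2A + B + 4C = 26; 3A + B + 8C = 48; 4A + B + 16C = 90.
Subtracting the first from the second: A + 4C = 22.
Subtracting the second from the third: A + 8C = 42.
Solving: C = 5, A = 2, then B = 2.
So s_j = 2·j + 2 + 5·2^j; at j=5 this is 172.

172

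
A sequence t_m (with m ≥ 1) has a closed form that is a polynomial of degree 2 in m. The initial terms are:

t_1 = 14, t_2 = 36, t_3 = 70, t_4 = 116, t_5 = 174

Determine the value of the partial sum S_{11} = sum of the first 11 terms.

3344

1st diffs: 22, 34, 46, 58.
2nd diffs: 12, 12, 12 (constant).
Newton forward-difference form: t_m = 14 + 22·C(m-1,1) + 12·C(m-1,2).
Continuing: …, 244, 326, 420, 526, …, t_{11} = 774.
Summing m = 1..11 (11 terms) gives 3344.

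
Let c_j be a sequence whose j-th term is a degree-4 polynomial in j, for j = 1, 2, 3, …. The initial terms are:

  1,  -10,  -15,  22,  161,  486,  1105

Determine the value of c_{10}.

6166

1st diffs: -11, -5, 37, 139, 325, 619.
2nd diffs: 6, 42, 102, 186, 294.
3rd diffs: 36, 60, 84, 108.
4th diffs: 24, 24, 24 (constant).
So c_j = j^4 - 4j^3 + 2j^2 - 4j + 6.
Evaluating at j = 10 gives c_{10} = 6166.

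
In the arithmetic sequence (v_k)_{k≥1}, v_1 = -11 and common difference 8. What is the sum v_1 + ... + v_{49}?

8869

v_k = -11 + (k - 1)·8.
v_{49} = 373; S = 49·(-11 + 373)/2 = 8869.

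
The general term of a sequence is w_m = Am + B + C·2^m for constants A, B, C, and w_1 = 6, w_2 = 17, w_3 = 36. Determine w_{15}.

131112

Write the equations: A + B + 2C = 6; 2A + B + 4C = 17; 3A + B + 8C = 36.
Subtracting the first from the second: A + 2C = 11.
Subtracting the second from the third: A + 4C = 19.
Solving: C = 4, A = 3, then B = -5.
So w_m = 3·m + (-5) + 4·2^m; at m=15 this is 131112.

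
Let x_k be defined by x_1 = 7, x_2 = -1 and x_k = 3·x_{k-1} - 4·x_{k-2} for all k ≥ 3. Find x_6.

Iterate the recurrence:
x_3 = -31;  x_4 = -89;  x_5 = -143;  x_6 = -73.

-73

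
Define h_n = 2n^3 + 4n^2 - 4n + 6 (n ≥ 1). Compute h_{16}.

h_{16} = 2·16^3 + 4·16^2 - 4·16 + 6 = 9158.

9158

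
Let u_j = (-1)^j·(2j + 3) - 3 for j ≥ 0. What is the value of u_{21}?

(-1)^21 = -1; 2j + 3 at j=21 is 45; so u_{21} = -48.

-48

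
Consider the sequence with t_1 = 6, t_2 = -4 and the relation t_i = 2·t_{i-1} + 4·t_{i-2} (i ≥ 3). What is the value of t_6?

Compute successive terms:
t_3 = 16  t_4 = 16  t_5 = 96  t_6 = 256.

256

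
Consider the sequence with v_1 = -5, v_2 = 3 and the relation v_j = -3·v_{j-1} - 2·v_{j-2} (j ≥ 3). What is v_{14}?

-16377

v_3 = 1; v_4 = -9; v_5 = 25; …; v_{11} = 2041; v_{12} = -4089; v_{13} = 8185; v_{14} = -16377.
(Characteristic roots are -1 and -2.)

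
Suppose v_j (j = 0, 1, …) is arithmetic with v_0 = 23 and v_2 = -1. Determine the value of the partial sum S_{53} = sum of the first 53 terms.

-15317

Common difference d = (-1 - 23) / (2 - 0) = -12.
v_j = 23 + (j - 0)·(-12).
v_{52} = -601; S = 53·(23 + (-601))/2 = -15317.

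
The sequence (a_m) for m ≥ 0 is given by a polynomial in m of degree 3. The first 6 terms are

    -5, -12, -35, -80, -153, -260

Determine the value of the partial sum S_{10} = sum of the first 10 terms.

-3545

1st diffs: -7, -23, -45, -73, -107.
2nd diffs: -16, -22, -28, -34.
3rd diffs: -6, -6, -6 (constant).
So a_m = -m^3 - 5m^2 - m - 5.
Continuing: -407, -600, -845, -1148.
Summing m = 0..9 (10 terms) gives -3545.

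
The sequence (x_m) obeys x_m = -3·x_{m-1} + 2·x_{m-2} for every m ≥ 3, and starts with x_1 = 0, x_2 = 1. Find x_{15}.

-12815247

Compute successive terms:
x_3 = -3, x_4 = 11, x_5 = -39, …, x_{12} = 283667, x_{13} = -1010295, x_{14} = 3598219, x_{15} = -12815247.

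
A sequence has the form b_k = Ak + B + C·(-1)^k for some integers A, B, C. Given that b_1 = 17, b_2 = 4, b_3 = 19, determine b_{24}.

26

At k = 1, 2, 3: A + B - C = 17; 2A + B + C = 4; 3A + B - C = 19.
Subtracting the first from the second: A + 2C = -13.
Subtracting the second from the third: A - 2C = 15.
Solving: C = -7, A = 1, then B = 9.
So b_k = 1·k + 9 + (-7)·(-1)^k; at k=24 this is 26.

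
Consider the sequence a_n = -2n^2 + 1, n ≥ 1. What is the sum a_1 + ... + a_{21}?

Over n = 1..21: Σn = 231, Σn² = 3311.
Total = (-2)·3311 + (1)·21 = -6601.

-6601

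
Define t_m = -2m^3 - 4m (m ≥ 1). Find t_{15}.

-6810

t_{15} = -2·15^3 - 4·15 = -6810.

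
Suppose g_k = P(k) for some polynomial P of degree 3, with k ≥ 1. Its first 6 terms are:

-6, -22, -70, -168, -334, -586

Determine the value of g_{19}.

1st diffs: -16, -48, -98, -166, -252.
2nd diffs: -32, -50, -68, -86.
3rd diffs: -18, -18, -18 (constant).
So g_k = -3k^3 + 2k^2 - k - 4.
Evaluating at k = 19 gives g_{19} = -19878.

-19878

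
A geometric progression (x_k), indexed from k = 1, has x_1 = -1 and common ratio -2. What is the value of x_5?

x_k = (-1)·(-2)^(k-1).
x_5 = (-1)·(-2)^4 = -16.

-16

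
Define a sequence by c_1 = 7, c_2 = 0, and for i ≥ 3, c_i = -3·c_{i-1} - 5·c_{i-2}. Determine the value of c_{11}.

Applying the relation repeatedly:
c_3 = -35  c_4 = 105  c_5 = -140  c_6 = -105  c_7 = 1015  c_8 = -2520  c_9 = 2485  c_{10} = 5145  c_{11} = -27860.

-27860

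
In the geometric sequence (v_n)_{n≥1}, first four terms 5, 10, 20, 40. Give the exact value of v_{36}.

171798691840

Common ratio r = 2.
v_n = 5·2^(n-1).
v_{36} = 5·2^35 = 171798691840.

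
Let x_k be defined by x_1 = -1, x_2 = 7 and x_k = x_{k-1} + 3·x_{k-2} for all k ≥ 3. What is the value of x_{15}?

186196

Step forward from the initial values:
x_3 = 4  x_4 = 25  x_5 = 37  …  x_{12} = 15304  x_{13} = 35071  x_{14} = 80983  x_{15} = 186196.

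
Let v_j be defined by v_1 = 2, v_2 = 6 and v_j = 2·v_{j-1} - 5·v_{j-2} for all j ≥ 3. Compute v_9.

-382

Step forward from the initial values:
v_3 = 2; v_4 = -26; v_5 = -62; v_6 = 6; v_7 = 322; v_8 = 614; v_9 = -382.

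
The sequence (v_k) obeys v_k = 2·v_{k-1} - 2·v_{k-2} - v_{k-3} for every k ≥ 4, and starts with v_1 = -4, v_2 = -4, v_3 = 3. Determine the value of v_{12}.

Applying the relation repeatedly:
v_4 = 18, v_5 = 34, v_6 = 29, v_7 = -28, v_8 = -148, v_9 = -269, v_{10} = -214, v_{11} = 258, v_{12} = 1213.

1213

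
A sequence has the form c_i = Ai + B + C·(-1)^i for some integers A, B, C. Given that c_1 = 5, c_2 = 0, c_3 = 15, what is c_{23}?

115

Plug in i = 1, 2, 3: A + B - C = 5; 2A + B + C = 0; 3A + B - C = 15.
Subtracting the first from the second: A + 2C = -5.
Subtracting the second from the third: A - 2C = 15.
Solving: C = -5, A = 5, then B = -5.
Hence c_{23} = 5·23 + (-5) + (-5)·(-1) = 115.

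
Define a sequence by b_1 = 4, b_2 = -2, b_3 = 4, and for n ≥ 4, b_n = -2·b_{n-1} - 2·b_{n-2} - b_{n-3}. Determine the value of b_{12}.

-8

Applying the relation repeatedly:
b_4 = -8  b_5 = 10  b_6 = -8  b_7 = 4  b_8 = -2  b_9 = 4  b_{10} = -8  b_{11} = 10  b_{12} = -8.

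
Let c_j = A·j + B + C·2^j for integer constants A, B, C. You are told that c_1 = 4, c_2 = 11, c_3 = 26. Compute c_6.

247

Write the equations: A + B + 2C = 4; 2A + B + 4C = 11; 3A + B + 8C = 26.
Subtracting the first from the second: A + 2C = 7.
Subtracting the second from the third: A + 4C = 15.
Solving: C = 4, A = -1, then B = -3.
So c_j = -1·j + (-3) + 4·2^j; at j=6 this is 247.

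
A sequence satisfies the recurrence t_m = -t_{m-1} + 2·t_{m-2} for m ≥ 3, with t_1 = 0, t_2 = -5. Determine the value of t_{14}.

-13655

t_3 = 5  t_4 = -15  t_5 = 25  …  t_{11} = 1705  t_{12} = -3415  t_{13} = 6825  t_{14} = -13655.
(Characteristic roots are 1 and -2.)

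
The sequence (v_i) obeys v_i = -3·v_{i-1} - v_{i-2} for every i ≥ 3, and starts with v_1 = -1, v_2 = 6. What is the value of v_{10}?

14517

Step forward from the initial values:
v_3 = -17;  v_4 = 45;  v_5 = -118;  v_6 = 309;  v_7 = -809;  v_8 = 2118;  v_9 = -5545;  v_{10} = 14517.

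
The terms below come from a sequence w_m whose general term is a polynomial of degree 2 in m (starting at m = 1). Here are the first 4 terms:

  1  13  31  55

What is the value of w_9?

265

1st diffs: 12, 18, 24.
2nd diffs: 6, 6 (constant).
Newton forward-difference form: w_m = 1 + 12·C(m-1,1) + 6·C(m-1,2).
At m = 9: m-1 = 8, so w_9 = 1 + 96 + 168 = 265.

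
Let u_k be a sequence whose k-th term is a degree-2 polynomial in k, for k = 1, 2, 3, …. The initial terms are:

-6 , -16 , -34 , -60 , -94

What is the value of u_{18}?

-1264

1st diffs: -10, -18, -26, -34.
2nd diffs: -8, -8, -8 (constant).
So u_k = -4k^2 + 2k - 4.
Evaluating at k = 18 gives u_{18} = -1264.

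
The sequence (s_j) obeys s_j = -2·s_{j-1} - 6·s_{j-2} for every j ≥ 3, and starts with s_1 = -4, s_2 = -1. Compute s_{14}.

-508096

Step forward from the initial values:
s_3 = 26; s_4 = -46; s_5 = -64; …; s_{11} = -30304; s_{12} = 72224; s_{13} = 37376; s_{14} = -508096.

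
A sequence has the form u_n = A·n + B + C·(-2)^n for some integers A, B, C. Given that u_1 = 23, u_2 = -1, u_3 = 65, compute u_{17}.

The three given values yield: A + B - 2C = 23; 2A + B + 4C = -1; 3A + B - 8C = 65.
Subtracting the first from the second: A + 6C = -24.
Subtracting the second from the third: A - 12C = 66.
Solving: C = -5, A = 6, then B = 7.
Hence u_{17} = 6·17 + 7 + (-5)·(-131072) = 655469.

655469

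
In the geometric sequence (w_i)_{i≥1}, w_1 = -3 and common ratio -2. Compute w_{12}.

w_i = (-3)·(-2)^(i-1).
w_{12} = (-3)·(-2)^11 = 6144.

6144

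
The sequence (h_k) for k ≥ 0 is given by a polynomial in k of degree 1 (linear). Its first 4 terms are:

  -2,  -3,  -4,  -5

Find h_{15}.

-17

1st diffs: -1, -1, -1 (constant).
So h_k = -k - 2.
Evaluating at k = 15 gives h_{15} = -17.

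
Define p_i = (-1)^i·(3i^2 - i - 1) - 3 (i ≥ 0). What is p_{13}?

-496

(-1)^13 = -1; 3i^2 - i - 1 at i=13 is 493; so p_{13} = -496.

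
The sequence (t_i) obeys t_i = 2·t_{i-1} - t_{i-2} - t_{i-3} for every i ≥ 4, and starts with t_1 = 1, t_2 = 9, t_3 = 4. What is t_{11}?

Step forward from the initial values:
t_4 = -2, t_5 = -17, t_6 = -36, t_7 = -53, t_8 = -53, t_9 = -17, t_{10} = 72, t_{11} = 214.

214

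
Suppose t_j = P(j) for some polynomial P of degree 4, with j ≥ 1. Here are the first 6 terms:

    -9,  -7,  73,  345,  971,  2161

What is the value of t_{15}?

1st diffs: 2, 80, 272, 626, 1190.
2nd diffs: 78, 192, 354, 564.
3rd diffs: 114, 162, 210.
4th diffs: 48, 48 (constant).
Newton forward-difference form: t_j = -9 + 2·C(j-1,1) + 78·C(j-1,2) + 114·C(j-1,3) + 48·C(j-1,4).
At j = 15: j-1 = 14, so t_{15} = -9 + 28 + 7098 + 41496 + 48048 = 96661.

96661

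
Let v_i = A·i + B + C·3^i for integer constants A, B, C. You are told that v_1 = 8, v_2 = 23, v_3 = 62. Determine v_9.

39392

At i = 1, 2, 3: A + B + 3C = 8; 2A + B + 9C = 23; 3A + B + 27C = 62.
Subtracting the first from the second: A + 6C = 15.
Subtracting the second from the third: A + 18C = 39.
Solving: C = 2, A = 3, then B = -1.
So v_i = 3·i + (-1) + 2·3^i; at i=9 this is 39392.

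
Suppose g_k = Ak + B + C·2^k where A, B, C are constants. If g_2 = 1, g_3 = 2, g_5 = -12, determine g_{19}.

-524198

The three given values yield: 2A + B + 4C = 1; 3A + B + 8C = 2; 5A + B + 32C = -12.
Subtracting the first from the second: A + 4C = 1.
Subtracting the second from the third: 2A + 24C = -14.
Solving: C = -1, A = 5, then B = -5.
So g_k = 5·k + (-5) + (-1)·2^k; at k=19 this is -524198.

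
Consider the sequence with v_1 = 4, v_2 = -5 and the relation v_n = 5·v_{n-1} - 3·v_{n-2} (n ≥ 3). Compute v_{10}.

Step forward from the initial values:
v_3 = -37, v_4 = -170, v_5 = -739, v_6 = -3185, v_7 = -13708, v_8 = -58985, v_9 = -253801, v_{10} = -1092050.

-1092050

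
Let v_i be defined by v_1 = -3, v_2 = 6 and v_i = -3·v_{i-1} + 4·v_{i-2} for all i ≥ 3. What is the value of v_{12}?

Compute successive terms:
v_3 = -30;  v_4 = 114;  v_5 = -462;  v_6 = 1842;  v_7 = -7374;  v_8 = 29490;  v_9 = -117966;  v_{10} = 471858;  v_{11} = -1887438;  v_{12} = 7549746.
(Characteristic roots are 1 and -4.)

7549746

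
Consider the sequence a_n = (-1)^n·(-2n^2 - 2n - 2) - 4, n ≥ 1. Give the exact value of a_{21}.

(-1)^21 = -1; -2n^2 - 2n - 2 at n=21 is -926; so a_{21} = 922.

922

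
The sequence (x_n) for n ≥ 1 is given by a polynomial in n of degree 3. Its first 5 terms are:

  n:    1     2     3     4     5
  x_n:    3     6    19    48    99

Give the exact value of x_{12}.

1st diffs: 3, 13, 29, 51.
2nd diffs: 10, 16, 22.
3rd diffs: 6, 6 (constant).
Newton forward-difference form: x_n = 3 + 3·C(n-1,1) + 10·C(n-1,2) + 6·C(n-1,3).
At n = 12: n-1 = 11, so x_{12} = 3 + 33 + 550 + 990 = 1576.

1576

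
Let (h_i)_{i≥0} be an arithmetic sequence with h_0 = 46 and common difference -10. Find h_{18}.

h_i = 46 + (i - 0)·(-10).
h_{18} = 46 + 18·(-10) = -134.

-134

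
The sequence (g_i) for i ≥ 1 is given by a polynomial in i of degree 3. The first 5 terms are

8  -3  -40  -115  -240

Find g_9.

1st diffs: -11, -37, -75, -125.
2nd diffs: -26, -38, -50.
3rd diffs: -12, -12 (constant).
Newton forward-difference form: g_i = 8 + (-11)·C(i-1,1) + (-26)·C(i-1,2) + (-12)·C(i-1,3).
At i = 9: i-1 = 8, so g_9 = 8 - 88 - 728 - 672 = -1480.

-1480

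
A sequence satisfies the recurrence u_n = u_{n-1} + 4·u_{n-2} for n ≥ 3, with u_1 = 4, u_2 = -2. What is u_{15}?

540814

Applying the relation repeatedly:
u_3 = 14;  u_4 = 6;  u_5 = 62;  …;  u_{12} = 31686;  u_{13} = 82814;  u_{14} = 209558;  u_{15} = 540814.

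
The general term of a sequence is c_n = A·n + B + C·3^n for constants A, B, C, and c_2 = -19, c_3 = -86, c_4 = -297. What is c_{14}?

Plug in n = 2, 3, 4: 2A + B + 9C = -19; 3A + B + 27C = -86; 4A + B + 81C = -297.
Subtracting the first from the second: A + 18C = -67.
Subtracting the second from the third: A + 54C = -211.
Solving: C = -4, A = 5, then B = 7.
Hence c_{14} = 5·14 + 7 + (-4)·4782969 = -19131799.

-19131799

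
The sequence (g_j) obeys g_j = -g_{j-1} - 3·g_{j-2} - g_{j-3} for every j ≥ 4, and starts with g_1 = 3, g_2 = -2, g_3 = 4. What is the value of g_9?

Compute successive terms:
g_4 = -1  g_5 = -9  g_6 = 8  g_7 = 20  g_8 = -35  g_9 = -33.

-33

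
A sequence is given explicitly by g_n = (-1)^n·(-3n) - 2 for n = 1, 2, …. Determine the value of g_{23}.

67

(-1)^23 = -1; -3n at n=23 is -69; so g_{23} = 67.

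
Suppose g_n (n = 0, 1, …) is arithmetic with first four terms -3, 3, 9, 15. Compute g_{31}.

Common difference d = 6.
g_n = -3 + (n - 0)·6.
g_{31} = -3 + 31·6 = 183.

183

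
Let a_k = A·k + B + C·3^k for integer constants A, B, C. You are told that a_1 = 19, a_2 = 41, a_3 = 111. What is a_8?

Plug in k = 1, 2, 3: A + B + 3C = 19; 2A + B + 9C = 41; 3A + B + 27C = 111.
Subtracting the first from the second: A + 6C = 22.
Subtracting the second from the third: A + 18C = 70.
Solving: C = 4, A = -2, then B = 9.
Therefore a_8 = -16 + 9 + 4·6561 = 26237.

26237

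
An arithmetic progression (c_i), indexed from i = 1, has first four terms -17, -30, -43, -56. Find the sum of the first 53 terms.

-18815

Common difference d = -13.
c_i = -17 + (i - 1)·(-13).
c_{53} = -693; S = 53·(-17 + (-693))/2 = -18815.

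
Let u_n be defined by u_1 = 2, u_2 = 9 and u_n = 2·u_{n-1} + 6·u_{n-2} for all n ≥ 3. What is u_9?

72480

Step forward from the initial values:
u_3 = 30  u_4 = 114  u_5 = 408  u_6 = 1500  u_7 = 5448  u_8 = 19896  u_9 = 72480.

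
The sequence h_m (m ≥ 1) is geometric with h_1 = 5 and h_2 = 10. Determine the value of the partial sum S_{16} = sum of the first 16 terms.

327675

Common ratio r = 2.
h_m = 5·2^(m-1).
S = 5·(2^16 - 1)/(2 - 1) = 5·(65536 - 1)/(1) = 327675.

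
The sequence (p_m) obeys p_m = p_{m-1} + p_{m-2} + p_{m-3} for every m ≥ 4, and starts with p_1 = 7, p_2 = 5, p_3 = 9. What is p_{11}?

1377

Iterate the recurrence:
p_4 = 21  p_5 = 35  p_6 = 65  p_7 = 121  p_8 = 221  p_9 = 407  p_{10} = 749  p_{11} = 1377.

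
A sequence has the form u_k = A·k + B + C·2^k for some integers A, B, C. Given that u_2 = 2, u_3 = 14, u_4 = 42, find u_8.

986

At k = 2, 3, 4: 2A + B + 4C = 2; 3A + B + 8C = 14; 4A + B + 16C = 42.
Subtracting the first from the second: A + 4C = 12.
Subtracting the second from the third: A + 8C = 28.
Solving: C = 4, A = -4, then B = -6.
So u_k = -4·k + (-6) + 4·2^k; at k=8 this is 986.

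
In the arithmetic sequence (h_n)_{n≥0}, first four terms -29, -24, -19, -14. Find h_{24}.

91

Common difference d = 5.
h_n = -29 + (n - 0)·5.
h_{24} = -29 + 24·5 = 91.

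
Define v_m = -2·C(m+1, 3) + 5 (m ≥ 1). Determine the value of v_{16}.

-1355

C(17, 3) = 680, so v_{16} = -1355.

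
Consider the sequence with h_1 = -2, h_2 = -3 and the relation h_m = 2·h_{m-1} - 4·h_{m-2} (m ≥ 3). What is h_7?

Iterate the recurrence:
h_3 = 2  h_4 = 16  h_5 = 24  h_6 = -16  h_7 = -128.

-128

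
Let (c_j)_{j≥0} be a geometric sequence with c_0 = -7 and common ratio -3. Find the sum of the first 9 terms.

c_j = (-7)·(-3)^(j-0).
S = (-7)·((-3)^9 - 1)/(-3 - 1) = (-7)·(-19683 - 1)/(-4) = -34447.

-34447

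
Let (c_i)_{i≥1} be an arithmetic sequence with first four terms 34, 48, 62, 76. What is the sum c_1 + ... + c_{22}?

3982

Common difference d = 14.
c_i = 34 + (i - 1)·14.
c_{22} = 328; S = 22·(34 + 328)/2 = 3982.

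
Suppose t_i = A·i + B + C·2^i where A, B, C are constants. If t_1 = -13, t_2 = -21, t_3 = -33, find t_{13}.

-16441

Write the equations: A + B + 2C = -13; 2A + B + 4C = -21; 3A + B + 8C = -33.
Subtracting the first from the second: A + 2C = -8.
Subtracting the second from the third: A + 4C = -12.
Solving: C = -2, A = -4, then B = -5.
Hence t_{13} = -4·13 + (-5) + (-2)·8192 = -16441.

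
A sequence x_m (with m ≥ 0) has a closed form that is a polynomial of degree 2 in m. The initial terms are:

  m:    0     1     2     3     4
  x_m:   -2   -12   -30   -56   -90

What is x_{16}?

1st diffs: -10, -18, -26, -34.
2nd diffs: -8, -8, -8 (constant).
Newton forward-difference form: x_m = -2 + (-10)·C(m,1) + (-8)·C(m,2).
At m = 16: m = 16, so x_{16} = -2 - 160 - 960 = -1122.

-1122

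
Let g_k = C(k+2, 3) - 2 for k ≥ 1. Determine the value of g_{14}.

558

C(16, 3) = 560, so g_{14} = 558.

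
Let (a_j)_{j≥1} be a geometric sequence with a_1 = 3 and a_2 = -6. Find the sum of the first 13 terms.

Common ratio r = -2.
a_j = 3·(-2)^(j-1).
S = 3·((-2)^13 - 1)/(-2 - 1) = 3·(-8192 - 1)/(-3) = 8193.

8193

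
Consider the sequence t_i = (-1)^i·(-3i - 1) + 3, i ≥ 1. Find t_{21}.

(-1)^21 = -1; -3i - 1 at i=21 is -64; so t_{21} = 67.

67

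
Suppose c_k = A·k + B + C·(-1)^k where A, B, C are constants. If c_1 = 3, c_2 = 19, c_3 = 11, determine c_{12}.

Plug in k = 1, 2, 3: A + B - C = 3; 2A + B + C = 19; 3A + B - C = 11.
Subtracting the first from the second: A + 2C = 16.
Subtracting the second from the third: A - 2C = -8.
Solving: C = 6, A = 4, then B = 5.
Hence c_{12} = 4·12 + 5 + 6·1 = 59.

59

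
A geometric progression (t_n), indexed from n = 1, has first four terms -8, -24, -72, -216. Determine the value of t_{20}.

Common ratio r = 3.
t_n = (-8)·3^(n-1).
t_{20} = (-8)·3^19 = -9298091736.

-9298091736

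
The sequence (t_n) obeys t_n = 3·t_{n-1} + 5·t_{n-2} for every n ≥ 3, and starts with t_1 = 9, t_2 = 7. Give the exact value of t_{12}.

Iterate the recurrence:
t_3 = 66;  t_4 = 233;  t_5 = 1029;  t_6 = 4252;  t_7 = 17901;  t_8 = 74963;  t_9 = 314394;  t_{10} = 1317997;  t_{11} = 5525961;  t_{12} = 23167868.

23167868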